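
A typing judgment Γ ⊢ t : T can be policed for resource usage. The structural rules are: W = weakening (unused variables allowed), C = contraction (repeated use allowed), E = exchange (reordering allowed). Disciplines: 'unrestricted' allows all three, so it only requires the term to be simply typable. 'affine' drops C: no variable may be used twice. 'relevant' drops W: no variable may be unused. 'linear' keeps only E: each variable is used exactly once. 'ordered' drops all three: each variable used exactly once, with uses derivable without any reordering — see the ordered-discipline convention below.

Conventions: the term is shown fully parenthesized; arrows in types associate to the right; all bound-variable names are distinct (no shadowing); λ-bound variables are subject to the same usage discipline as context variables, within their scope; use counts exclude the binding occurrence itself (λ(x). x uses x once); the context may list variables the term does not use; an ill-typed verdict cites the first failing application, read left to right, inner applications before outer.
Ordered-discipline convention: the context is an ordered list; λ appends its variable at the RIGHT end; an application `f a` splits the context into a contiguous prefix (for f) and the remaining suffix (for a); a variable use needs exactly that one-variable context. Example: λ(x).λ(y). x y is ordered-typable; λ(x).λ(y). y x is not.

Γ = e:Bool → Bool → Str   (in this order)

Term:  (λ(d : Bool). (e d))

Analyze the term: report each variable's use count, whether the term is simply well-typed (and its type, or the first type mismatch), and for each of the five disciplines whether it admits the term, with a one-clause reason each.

variable uses: e: 1, d (bound): 1
order of uses: e, d
typing: the term checks, with type Bool → Bool → Str
ordered: ✓ — e, d: once each, no exchange needed
linear: ✓ — single use per variable (e, d)
affine: ✓ — none of e, d used more than once
relevant: ✓ — at least one use each (e, d)
unrestricted: ✓ — simply typable at Bool → Bool → Str; W, C, E all held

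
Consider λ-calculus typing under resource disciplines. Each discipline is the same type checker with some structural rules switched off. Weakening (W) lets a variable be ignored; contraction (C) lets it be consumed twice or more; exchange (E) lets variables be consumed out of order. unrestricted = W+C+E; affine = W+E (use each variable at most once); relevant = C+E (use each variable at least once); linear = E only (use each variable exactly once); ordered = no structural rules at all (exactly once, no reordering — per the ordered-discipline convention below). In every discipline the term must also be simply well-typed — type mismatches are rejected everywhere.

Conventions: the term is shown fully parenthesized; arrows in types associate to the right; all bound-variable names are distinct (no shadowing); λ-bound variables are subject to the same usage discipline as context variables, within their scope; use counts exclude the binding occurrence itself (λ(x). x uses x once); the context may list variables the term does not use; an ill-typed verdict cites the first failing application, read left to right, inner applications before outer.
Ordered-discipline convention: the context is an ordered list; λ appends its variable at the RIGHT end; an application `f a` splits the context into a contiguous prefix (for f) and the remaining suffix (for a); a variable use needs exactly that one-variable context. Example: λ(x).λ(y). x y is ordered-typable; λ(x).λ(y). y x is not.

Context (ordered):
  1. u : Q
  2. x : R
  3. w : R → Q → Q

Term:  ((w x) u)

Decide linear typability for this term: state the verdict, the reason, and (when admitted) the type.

yes — u, x, w: one use apiece; term : Q
usage: u: 1×, x: 1×, w: 1×
use order (left to right): w, x, u
typing: well-typed — term : Q
per-discipline verdicts: ordered ✗ · linear ✓ · affine ✓ · relevant ✓ · unrestricted ✓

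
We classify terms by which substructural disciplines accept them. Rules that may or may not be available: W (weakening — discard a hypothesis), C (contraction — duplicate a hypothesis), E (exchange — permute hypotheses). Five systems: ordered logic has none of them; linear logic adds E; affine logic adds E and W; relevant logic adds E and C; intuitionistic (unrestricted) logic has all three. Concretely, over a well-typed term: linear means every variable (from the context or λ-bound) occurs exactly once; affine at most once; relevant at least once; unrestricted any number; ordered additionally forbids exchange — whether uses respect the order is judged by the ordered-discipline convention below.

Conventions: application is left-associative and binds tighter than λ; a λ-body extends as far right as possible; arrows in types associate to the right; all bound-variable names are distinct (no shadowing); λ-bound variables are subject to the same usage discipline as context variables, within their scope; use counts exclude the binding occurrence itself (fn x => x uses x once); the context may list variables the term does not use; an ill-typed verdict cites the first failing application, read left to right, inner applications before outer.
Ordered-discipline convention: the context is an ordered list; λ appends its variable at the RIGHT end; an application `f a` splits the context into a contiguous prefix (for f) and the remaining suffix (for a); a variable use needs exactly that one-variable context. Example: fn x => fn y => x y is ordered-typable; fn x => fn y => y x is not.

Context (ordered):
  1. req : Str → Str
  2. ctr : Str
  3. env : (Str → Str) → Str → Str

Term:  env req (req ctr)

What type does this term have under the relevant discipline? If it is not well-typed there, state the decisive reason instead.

term : Str
use counts: req: 2; ctr: 1; env: 1
uses in reading order: env, req, req, ctr
typing: well-typed — term : Str
summary: ordered ✗ | linear ✗ | affine ✗ | relevant ✓ | unrestricted ✓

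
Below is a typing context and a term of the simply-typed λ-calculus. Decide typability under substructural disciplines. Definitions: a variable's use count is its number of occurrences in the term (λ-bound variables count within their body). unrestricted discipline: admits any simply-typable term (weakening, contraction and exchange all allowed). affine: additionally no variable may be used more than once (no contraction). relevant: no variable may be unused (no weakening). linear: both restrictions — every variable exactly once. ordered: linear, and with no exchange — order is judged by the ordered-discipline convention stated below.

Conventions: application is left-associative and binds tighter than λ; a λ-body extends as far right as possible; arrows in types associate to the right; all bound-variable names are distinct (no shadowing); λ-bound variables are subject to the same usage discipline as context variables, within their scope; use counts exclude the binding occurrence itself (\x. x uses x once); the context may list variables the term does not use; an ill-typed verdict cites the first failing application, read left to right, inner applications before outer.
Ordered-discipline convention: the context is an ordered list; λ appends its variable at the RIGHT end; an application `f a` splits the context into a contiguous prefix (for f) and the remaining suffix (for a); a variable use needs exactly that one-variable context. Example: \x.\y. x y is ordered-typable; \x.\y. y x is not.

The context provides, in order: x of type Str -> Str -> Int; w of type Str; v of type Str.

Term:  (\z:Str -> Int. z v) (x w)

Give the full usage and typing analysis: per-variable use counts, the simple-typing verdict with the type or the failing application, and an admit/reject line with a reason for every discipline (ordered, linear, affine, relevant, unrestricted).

use counts: x ×1; w ×1; v ×1; z (λ-bound) ×1
left-to-right use order: z, v, x, w
typing: ✓ — Int
ordered ✗ (no ordered split (uses run z, v, x, w))
linear ✓ (single use per variable (x, w, v, z))
affine ✓ (x, w, v, z: no repeats, contraction unneeded)
relevant ✓ (x, w, v, z: all used, weakening unneeded)
unrestricted ✓ (well-typed at Int; no restrictions here)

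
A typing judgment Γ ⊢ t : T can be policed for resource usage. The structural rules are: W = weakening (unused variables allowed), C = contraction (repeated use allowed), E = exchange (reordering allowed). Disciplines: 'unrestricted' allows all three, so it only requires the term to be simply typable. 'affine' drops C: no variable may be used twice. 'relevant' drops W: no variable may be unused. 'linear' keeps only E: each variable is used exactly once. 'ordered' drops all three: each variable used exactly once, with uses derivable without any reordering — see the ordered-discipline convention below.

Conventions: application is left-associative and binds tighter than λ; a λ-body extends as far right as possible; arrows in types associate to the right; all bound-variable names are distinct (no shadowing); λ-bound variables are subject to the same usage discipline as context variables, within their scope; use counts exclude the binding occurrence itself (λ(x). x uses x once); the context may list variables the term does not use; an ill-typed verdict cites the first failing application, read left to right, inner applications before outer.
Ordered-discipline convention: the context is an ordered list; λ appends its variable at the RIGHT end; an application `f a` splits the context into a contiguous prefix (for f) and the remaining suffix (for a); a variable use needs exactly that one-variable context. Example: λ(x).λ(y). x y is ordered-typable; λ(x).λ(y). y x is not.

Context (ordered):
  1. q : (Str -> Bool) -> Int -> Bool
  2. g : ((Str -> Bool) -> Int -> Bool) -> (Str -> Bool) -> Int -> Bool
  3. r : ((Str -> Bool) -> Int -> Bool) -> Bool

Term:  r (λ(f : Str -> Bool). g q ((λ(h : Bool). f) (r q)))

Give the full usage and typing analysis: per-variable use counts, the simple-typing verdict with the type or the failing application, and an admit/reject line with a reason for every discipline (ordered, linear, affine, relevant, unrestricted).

usage: q=2; g=1; r=2; f [bound]=1; h [bound]=0
order of uses: r, g, q, f, r, q
typing: well-typed — term : Bool
ordered: ✗ — repeated use of q ×2, r ×2; h left unused
linear: ✗ — repeated use of q ×2, r ×2; h left unused
affine: ✗ — repeated use of q ×2, r ×2
relevant: ✗ — h left unused
unrestricted: ✓ — well-typed at Bool; no restrictions here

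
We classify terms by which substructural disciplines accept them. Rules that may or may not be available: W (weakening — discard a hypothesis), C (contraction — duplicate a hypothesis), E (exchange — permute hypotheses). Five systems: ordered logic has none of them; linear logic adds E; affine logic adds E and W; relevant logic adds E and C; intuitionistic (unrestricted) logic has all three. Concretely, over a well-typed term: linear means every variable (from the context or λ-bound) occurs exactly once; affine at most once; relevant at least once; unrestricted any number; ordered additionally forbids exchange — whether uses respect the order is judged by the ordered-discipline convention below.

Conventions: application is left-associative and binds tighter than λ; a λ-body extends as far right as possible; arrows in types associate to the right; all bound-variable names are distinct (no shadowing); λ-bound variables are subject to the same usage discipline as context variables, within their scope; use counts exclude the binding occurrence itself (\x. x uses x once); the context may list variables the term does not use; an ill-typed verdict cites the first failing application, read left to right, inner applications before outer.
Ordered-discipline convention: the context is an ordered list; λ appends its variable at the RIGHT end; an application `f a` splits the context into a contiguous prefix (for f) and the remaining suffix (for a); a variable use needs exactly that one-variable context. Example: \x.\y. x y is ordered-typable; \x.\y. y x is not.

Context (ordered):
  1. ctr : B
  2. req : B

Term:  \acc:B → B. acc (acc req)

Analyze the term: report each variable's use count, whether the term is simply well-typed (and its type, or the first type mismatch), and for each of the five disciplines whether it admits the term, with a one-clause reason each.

variable uses: ctr=0, req=1, acc (λ-bound)=2
uses in reading order: acc, acc, req
typing: the term checks, with type (B → B) → B
ordered: ✗, uses contraction: acc ×2; ctr never used (weakening)
linear: ✗, uses contraction: acc ×2; ctr never used (weakening)
affine: ✗, uses contraction: acc ×2
relevant: ✗, ctr never used (weakening)
unrestricted: ✓, type-checks ((B → B) → B) and nothing is barred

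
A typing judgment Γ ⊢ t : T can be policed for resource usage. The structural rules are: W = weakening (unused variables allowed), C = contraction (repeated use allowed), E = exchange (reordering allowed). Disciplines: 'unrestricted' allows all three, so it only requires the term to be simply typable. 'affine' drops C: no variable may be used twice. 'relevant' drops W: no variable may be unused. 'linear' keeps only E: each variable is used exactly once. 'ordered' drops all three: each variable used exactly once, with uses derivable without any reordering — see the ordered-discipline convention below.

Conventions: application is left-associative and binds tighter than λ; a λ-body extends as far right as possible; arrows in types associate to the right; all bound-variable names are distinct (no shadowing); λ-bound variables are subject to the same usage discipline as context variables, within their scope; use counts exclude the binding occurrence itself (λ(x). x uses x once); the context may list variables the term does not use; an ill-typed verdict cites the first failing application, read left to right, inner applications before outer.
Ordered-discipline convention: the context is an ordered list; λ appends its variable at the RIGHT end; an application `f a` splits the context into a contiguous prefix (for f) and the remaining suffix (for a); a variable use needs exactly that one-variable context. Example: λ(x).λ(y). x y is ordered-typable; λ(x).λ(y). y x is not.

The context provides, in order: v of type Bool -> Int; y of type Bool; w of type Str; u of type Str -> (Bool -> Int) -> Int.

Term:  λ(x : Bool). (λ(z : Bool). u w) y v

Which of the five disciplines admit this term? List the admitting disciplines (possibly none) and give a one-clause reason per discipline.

admitted in: affine, unrestricted
variable uses: v=1, y=1, w=1, u=1, x (λ-bound)=0, z (λ-bound)=0
use order (left to right): u, w, y, v
typing: the term checks, with type Bool -> Int
ordered ✗ (x, z never used (weakening))
linear ✗ (x, z never used (weakening))
affine ✓ (none of v, y, w, u, x, z used more than once)
relevant ✗ (x, z never used (weakening))
unrestricted ✓ (typability at Bool -> Int is all that's needed)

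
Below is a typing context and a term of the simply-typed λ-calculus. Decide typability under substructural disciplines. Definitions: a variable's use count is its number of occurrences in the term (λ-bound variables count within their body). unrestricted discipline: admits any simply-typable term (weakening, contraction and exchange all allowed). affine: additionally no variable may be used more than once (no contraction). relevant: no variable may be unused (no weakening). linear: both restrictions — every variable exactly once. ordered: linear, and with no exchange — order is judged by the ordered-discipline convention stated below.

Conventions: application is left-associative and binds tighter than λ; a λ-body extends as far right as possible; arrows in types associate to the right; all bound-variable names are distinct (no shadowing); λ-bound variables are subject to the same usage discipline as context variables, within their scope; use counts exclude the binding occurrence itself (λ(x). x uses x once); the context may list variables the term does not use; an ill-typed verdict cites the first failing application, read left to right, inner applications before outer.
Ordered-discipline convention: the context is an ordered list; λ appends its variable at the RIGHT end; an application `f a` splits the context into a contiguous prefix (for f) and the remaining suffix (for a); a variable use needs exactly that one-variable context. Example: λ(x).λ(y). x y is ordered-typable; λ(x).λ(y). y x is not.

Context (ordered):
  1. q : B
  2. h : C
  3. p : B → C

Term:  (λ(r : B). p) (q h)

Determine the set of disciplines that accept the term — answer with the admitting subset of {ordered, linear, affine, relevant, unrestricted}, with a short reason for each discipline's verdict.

accepted by: none
use counts: q: 1×, h: 1×, p: 1×, r (λ-bound): 0×
left-to-right use order: p, q, h
typing: ill-typed: non-function type B applied to an argument
ordered: ✗, fails simple typing
linear: ✗, a type mismatch blocks all five
affine: ✗, the type mismatch rejects it
relevant: ✗, not simply typable
unrestricted: ✗, fails simple typing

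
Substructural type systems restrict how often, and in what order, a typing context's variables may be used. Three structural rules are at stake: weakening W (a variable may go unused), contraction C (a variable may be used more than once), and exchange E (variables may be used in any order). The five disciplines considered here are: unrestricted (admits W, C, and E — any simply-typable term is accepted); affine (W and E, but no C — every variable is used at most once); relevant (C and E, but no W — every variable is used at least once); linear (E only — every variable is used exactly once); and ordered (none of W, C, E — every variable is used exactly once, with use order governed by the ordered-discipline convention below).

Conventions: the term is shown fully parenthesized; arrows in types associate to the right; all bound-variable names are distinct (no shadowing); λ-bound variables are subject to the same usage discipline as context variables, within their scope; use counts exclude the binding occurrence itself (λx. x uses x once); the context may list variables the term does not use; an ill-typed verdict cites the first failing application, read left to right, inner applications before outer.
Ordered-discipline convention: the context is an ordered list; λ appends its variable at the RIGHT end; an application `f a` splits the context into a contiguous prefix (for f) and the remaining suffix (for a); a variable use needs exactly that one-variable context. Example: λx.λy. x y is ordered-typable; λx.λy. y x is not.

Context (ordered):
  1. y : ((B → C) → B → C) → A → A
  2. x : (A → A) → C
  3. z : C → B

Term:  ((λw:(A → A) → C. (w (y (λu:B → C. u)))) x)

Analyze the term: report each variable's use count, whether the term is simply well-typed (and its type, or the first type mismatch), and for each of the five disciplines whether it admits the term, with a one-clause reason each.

use counts: y=1; x=1; z=0; w (bound)=1; u (bound)=1
left-to-right use order: w, y, u, x
typing: ✓ — C
ordered ✗ (z left unused)
linear ✗ (z left unused)
affine ✓ (no duplicate uses among y, x, z, w, u)
relevant ✗ (z left unused)
unrestricted ✓ (simply typable at C; W, C, E all held)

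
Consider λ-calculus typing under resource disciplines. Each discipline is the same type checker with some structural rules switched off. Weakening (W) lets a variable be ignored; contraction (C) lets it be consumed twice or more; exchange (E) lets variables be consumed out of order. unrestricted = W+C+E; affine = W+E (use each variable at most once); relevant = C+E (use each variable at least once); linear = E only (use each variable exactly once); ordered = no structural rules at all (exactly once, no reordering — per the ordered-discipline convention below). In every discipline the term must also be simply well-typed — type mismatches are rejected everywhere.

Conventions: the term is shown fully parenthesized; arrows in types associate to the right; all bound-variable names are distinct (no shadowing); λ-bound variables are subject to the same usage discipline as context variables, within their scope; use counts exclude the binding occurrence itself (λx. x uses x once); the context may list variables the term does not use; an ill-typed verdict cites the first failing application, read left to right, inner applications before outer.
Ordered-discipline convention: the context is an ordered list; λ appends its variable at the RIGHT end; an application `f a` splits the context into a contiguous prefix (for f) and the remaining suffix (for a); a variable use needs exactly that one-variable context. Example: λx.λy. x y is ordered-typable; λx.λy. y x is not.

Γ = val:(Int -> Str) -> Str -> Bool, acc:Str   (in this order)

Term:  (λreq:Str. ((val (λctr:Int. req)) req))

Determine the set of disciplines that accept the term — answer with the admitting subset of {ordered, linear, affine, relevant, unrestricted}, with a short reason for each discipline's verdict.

admitting disciplines: unrestricted
usage: val: 1×, acc: 0×, req (bound): 2×, ctr (bound): 0×
uses in reading order: val, req, req
typing: well-typed — term : Str -> Bool
ordered ✗ (req ×2 used more than once (contraction); acc, ctr left unused)
linear ✗ (req ×2 used more than once (contraction); acc, ctr left unused)
affine ✗ (req ×2 used more than once (contraction))
relevant ✗ (acc, ctr left unused)
unrestricted ✓ (typability at Str -> Bool is all that's needed)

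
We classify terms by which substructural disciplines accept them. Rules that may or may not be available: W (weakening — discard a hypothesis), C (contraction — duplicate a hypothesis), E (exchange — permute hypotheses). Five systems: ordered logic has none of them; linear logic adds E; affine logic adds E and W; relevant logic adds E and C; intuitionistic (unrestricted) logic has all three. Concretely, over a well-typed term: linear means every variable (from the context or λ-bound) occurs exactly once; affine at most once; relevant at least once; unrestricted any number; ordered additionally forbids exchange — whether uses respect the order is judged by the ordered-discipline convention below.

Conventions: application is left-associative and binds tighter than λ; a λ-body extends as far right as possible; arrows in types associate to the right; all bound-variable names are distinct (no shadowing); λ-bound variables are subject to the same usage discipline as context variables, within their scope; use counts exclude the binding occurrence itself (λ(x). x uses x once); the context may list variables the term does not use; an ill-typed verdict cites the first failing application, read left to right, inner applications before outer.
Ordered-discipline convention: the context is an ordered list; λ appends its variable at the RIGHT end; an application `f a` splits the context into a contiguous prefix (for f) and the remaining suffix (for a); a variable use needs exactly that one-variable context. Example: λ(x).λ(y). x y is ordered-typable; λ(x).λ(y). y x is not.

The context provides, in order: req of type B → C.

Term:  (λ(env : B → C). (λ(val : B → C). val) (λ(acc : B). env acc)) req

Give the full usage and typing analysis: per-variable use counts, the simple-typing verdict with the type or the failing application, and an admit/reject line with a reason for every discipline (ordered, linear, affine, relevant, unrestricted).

variable uses: req: 1, env [bound]: 1, val [bound]: 1, acc [bound]: 1
left-to-right use order: val, env, acc, req
typing: well-typed at B → C
ordered ✓ (req, env, val, acc once each; derivable with no W/C/E)
linear ✓ (req, env, val, acc: one use apiece)
affine ✓ (no duplicate uses among req, env, val, acc)
relevant ✓ (req, env, val, acc: all used, weakening unneeded)
unrestricted ✓ (type-checks (B → C) and nothing is barred)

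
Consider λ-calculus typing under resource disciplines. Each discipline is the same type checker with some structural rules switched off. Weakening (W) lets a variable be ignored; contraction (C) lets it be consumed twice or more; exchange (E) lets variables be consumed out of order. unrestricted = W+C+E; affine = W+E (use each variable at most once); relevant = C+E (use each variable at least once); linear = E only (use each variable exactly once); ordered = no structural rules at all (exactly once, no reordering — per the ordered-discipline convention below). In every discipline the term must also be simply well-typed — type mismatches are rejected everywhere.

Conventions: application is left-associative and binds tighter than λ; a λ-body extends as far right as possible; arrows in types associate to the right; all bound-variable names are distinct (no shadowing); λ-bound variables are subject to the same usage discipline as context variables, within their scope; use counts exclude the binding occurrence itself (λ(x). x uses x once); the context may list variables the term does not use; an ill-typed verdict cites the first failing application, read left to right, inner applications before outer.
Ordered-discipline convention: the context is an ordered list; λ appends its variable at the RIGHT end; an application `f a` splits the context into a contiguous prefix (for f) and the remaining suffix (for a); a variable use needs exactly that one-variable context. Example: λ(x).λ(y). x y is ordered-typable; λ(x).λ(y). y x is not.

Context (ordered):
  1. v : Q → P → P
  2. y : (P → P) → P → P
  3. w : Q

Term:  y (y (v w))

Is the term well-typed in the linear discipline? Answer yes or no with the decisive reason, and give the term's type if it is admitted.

no — uses contraction: y ×2
usage: v: 1×, y: 2×, w: 1×
order of uses: y, y, v, w
typing: ✓ — P → P
summary: ordered ✗ · linear ✗ · affine ✗ · relevant ✓ · unrestricted ✓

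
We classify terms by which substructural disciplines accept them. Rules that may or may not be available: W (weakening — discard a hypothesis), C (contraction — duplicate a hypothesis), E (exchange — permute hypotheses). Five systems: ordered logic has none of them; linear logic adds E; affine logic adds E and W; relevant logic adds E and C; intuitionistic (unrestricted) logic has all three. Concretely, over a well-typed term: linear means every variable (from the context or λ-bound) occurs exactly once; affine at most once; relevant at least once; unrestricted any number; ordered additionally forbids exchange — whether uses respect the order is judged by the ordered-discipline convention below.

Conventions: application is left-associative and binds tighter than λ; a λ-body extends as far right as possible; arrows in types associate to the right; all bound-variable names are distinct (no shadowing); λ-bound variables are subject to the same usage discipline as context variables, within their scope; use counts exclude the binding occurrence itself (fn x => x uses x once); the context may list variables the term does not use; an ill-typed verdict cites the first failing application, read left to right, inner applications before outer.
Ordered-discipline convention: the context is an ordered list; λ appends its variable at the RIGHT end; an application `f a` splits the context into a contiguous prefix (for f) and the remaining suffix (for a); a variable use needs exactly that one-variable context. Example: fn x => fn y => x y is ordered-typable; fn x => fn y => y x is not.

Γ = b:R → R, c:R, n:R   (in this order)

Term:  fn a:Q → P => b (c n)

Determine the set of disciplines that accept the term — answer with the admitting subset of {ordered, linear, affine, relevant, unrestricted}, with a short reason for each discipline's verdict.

admitted in: none
variable uses: b: 1, c: 1, n: 1, a (bound): 0
uses in reading order: b, c, n
typing: ill-typed: non-function type R applied to an argument
ordered: ✗, fails simple typing
linear: ✗, a type mismatch blocks all five
affine: ✗, the type mismatch rejects it
relevant: ✗, not simply typable
unrestricted: ✗, fails simple typing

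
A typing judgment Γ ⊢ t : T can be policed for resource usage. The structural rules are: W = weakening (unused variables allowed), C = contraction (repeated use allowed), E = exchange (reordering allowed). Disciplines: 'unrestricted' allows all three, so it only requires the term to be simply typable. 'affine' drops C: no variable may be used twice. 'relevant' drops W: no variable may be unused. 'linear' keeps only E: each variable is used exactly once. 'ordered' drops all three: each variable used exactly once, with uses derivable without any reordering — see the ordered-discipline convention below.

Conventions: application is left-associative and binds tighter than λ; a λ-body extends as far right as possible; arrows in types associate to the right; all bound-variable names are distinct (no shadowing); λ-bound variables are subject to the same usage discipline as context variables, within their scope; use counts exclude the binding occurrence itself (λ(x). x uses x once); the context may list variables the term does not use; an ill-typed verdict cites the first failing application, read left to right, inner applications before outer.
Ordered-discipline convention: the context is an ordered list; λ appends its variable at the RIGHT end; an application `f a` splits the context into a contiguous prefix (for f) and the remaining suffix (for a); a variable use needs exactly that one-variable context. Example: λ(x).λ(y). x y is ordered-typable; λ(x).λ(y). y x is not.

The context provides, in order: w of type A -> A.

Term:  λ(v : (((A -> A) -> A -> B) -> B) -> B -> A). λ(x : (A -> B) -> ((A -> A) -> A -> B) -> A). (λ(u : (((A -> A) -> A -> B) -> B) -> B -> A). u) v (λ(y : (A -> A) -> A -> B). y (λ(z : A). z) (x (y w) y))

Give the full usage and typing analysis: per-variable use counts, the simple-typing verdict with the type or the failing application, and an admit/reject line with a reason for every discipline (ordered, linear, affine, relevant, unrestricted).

counts: w=1; v (bound)=1; x (bound)=1; u (bound)=1; y (bound)=3; z (bound)=1
left-to-right use order: u, v, y, z, x, y, w, y
typing: ✓ — ((((A -> A) -> A -> B) -> B) -> B -> A) -> ((A -> B) -> ((A -> A) -> A -> B) -> A) -> B -> A
ordered ✗ (uses contraction: y ×3)
linear ✗ (uses contraction: y ×3)
affine ✗ (uses contraction: y ×3)
relevant ✓ (every one of w, v, x, u, y, z appears)
unrestricted ✓ (type-checks (((((A -> A) -> A -> B) -> B) -> B -> A) -> ((A -> B) -> ((A -> A) -> A -> B) -> A) -> B -> A) and nothing is barred)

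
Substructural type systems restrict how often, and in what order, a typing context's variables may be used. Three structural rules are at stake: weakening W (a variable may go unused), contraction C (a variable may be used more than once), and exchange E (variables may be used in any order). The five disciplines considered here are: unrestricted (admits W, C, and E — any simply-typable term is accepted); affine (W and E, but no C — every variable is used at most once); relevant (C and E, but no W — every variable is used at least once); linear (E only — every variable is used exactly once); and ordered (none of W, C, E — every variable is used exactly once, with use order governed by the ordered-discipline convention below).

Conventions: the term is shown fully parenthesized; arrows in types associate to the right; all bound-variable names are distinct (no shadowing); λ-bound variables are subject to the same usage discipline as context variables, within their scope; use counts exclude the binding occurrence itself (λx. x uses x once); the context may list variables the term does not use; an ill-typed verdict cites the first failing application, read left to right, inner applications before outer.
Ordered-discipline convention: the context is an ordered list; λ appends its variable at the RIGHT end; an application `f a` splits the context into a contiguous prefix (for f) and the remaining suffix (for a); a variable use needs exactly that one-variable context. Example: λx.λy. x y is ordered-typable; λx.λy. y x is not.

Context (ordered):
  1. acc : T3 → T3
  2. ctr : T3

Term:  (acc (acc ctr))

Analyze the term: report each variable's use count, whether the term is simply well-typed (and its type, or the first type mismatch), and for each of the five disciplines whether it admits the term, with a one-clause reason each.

usage: acc: 2, ctr: 1
left-to-right use order: acc, acc, ctr
typing: well-typed at T3
ordered: ✗ — acc ×2 used more than once (contraction)
linear: ✗ — acc ×2 used more than once (contraction)
affine: ✗ — acc ×2 used more than once (contraction)
relevant: ✓ — at least one use each (acc, ctr)
unrestricted: ✓ — typability at T3 is all that's needed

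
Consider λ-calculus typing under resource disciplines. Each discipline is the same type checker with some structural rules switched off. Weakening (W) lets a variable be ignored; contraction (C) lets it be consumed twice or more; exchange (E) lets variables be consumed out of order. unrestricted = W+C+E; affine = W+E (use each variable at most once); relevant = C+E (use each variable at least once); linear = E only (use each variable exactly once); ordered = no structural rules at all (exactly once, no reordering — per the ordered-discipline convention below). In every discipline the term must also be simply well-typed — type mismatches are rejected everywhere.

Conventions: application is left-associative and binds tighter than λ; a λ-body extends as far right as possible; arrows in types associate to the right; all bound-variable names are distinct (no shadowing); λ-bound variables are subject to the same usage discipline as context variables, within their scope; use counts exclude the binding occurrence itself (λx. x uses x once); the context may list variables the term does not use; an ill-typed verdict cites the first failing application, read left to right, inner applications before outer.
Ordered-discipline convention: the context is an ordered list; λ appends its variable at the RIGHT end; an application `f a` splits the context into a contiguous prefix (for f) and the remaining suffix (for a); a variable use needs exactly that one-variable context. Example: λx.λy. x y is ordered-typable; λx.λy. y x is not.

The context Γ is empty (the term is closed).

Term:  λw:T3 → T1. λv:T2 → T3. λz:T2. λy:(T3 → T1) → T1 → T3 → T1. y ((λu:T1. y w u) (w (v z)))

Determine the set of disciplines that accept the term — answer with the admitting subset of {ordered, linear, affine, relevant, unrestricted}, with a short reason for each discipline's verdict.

admitting disciplines: relevant, unrestricted
usage: w [bound]: 2; v [bound]: 1; z [bound]: 1; y [bound]: 2; u [bound]: 1
left-to-right use order: y, y, w, u, w, v, z
typing: the term checks, with type (T3 → T1) → (T2 → T3) → T2 → ((T3 → T1) → T1 → T3 → T1) → T1 → T3 → T1
ordered ✗ (w ×2, y ×2 used more than once (contraction))
linear ✗ (w ×2, y ×2 used more than once (contraction))
affine ✗ (w ×2, y ×2 used more than once (contraction))
relevant ✓ (at least one use each (w, v, z, y, u))
unrestricted ✓ (typability at (T3 → T1) → (T2 → T3) → T2 → ((T3 → T1) → T1 → T3 → T1) → T1 → T3 → T1 is all that's needed)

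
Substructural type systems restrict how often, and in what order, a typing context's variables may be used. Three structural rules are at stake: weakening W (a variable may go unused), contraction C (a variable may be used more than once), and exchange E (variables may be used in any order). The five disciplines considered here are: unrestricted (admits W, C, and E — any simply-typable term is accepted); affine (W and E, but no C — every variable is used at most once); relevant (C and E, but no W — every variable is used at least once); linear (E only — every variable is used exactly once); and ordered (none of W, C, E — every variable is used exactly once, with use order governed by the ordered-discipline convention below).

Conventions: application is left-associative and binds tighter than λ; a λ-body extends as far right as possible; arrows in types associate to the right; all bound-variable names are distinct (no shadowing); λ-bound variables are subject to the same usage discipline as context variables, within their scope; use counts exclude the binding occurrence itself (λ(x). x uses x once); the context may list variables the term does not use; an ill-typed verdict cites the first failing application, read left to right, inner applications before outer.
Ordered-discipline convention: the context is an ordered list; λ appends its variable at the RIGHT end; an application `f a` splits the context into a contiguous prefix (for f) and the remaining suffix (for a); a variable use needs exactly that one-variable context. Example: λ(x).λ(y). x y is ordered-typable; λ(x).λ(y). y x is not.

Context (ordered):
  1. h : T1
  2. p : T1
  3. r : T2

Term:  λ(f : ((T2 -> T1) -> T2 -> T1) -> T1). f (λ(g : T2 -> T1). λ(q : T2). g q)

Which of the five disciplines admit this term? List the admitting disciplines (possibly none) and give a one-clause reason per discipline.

admitted by: affine, unrestricted
usage: h: 0, p: 0, r: 0, f [bound]: 1, g [bound]: 1, q [bound]: 1
uses in reading order: f, g, q
typing: well-typed at (((T2 -> T1) -> T2 -> T1) -> T1) -> T1
ordered: ✗, unused: h, p, r — weakening required
linear: ✗, unused: h, p, r — weakening required
affine: ✓, at most one use each (h, p, r, f, g, q)
relevant: ✗, unused: h, p, r — weakening required
unrestricted: ✓, typability at (((T2 -> T1) -> T2 -> T1) -> T1) -> T1 is all that's needed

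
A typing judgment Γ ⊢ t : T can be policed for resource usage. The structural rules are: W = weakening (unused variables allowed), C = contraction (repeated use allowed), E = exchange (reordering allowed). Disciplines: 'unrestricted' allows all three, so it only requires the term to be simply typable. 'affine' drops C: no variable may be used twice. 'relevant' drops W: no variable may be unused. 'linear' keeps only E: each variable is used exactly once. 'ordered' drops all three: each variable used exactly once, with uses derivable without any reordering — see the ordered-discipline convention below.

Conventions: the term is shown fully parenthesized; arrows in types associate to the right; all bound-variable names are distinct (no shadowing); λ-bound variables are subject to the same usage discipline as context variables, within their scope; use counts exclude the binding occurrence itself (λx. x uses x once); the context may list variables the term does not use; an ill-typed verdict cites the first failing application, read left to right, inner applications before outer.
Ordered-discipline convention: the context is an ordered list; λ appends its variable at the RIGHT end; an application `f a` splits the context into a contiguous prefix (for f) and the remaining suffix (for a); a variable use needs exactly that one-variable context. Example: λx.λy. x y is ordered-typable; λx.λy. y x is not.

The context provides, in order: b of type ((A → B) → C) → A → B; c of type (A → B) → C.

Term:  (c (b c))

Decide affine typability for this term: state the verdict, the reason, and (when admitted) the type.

no — c ×2 used more than once (contraction)
usage: b: 1, c: 2
uses in reading order: c, b, c
typing: well-typed — term : C
all disciplines: ordered ✗ · linear ✗ · affine ✗ · relevant ✓ · unrestricted ✓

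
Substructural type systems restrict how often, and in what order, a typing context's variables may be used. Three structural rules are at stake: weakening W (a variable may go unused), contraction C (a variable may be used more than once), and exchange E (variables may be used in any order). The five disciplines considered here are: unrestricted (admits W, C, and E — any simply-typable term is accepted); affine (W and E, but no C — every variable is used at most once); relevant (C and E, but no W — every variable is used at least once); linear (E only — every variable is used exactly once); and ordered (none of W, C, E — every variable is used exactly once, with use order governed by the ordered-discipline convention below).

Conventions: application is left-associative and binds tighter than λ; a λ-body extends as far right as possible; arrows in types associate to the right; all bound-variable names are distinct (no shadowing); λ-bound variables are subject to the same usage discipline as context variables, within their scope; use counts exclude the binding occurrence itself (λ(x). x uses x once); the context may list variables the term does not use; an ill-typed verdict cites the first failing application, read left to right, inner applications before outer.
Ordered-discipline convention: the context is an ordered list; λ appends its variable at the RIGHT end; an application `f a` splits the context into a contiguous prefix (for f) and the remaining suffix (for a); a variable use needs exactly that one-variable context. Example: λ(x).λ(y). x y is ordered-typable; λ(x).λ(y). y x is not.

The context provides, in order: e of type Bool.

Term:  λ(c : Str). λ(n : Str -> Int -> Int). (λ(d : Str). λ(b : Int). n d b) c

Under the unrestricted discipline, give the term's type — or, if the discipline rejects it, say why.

term : Str -> (Str -> Int -> Int) -> Int -> Int
variable uses: e: 0, c [bound]: 1, n [bound]: 1, d [bound]: 1, b [bound]: 1
use order (left to right): n, d, b, c
typing: well-typed at Str -> (Str -> Int -> Int) -> Int -> Int
per-discipline verdicts: ordered ✗ · linear ✗ · affine ✓ · relevant ✗ · unrestricted ✓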